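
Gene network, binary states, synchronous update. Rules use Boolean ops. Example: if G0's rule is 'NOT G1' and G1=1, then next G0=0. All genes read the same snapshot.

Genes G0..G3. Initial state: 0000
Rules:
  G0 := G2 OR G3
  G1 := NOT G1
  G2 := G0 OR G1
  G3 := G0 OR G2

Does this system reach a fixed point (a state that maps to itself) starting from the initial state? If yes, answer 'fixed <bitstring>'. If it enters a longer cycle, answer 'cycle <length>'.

Step 0: 0000
Step 1: G0=G2|G3=0|0=0 G1=NOT G1=NOT 0=1 G2=G0|G1=0|0=0 G3=G0|G2=0|0=0 -> 0100
Step 2: G0=G2|G3=0|0=0 G1=NOT G1=NOT 1=0 G2=G0|G1=0|1=1 G3=G0|G2=0|0=0 -> 0010
Step 3: G0=G2|G3=1|0=1 G1=NOT G1=NOT 0=1 G2=G0|G1=0|0=0 G3=G0|G2=0|1=1 -> 1101
Step 4: G0=G2|G3=0|1=1 G1=NOT G1=NOT 1=0 G2=G0|G1=1|1=1 G3=G0|G2=1|0=1 -> 1011
Step 5: G0=G2|G3=1|1=1 G1=NOT G1=NOT 0=1 G2=G0|G1=1|0=1 G3=G0|G2=1|1=1 -> 1111
Step 6: G0=G2|G3=1|1=1 G1=NOT G1=NOT 1=0 G2=G0|G1=1|1=1 G3=G0|G2=1|1=1 -> 1011
Cycle of length 2 starting at step 4 -> no fixed point

Answer: cycle 2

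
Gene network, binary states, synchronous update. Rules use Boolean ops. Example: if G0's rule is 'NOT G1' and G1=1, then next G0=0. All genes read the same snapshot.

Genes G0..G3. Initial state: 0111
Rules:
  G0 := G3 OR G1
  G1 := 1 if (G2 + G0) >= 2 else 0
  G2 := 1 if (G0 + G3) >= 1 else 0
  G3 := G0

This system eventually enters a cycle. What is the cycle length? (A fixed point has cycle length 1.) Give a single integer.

Answer: 2

Derivation:
Step 0: 0111
Step 1: G0=G3|G1=1|1=1 G1=(1+0>=2)=0 G2=(0+1>=1)=1 G3=G0=0 -> 1010
Step 2: G0=G3|G1=0|0=0 G1=(1+1>=2)=1 G2=(1+0>=1)=1 G3=G0=1 -> 0111
State from step 2 equals state from step 0 -> cycle length 2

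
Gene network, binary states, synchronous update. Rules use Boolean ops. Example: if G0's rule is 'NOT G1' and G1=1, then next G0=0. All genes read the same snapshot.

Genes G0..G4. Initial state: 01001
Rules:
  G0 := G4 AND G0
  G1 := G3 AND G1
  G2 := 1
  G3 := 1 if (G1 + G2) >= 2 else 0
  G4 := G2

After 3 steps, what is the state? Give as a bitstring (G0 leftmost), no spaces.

Step 1: G0=G4&G0=1&0=0 G1=G3&G1=0&1=0 G2=1(const) G3=(1+0>=2)=0 G4=G2=0 -> 00100
Step 2: G0=G4&G0=0&0=0 G1=G3&G1=0&0=0 G2=1(const) G3=(0+1>=2)=0 G4=G2=1 -> 00101
Step 3: G0=G4&G0=1&0=0 G1=G3&G1=0&0=0 G2=1(const) G3=(0+1>=2)=0 G4=G2=1 -> 00101

00101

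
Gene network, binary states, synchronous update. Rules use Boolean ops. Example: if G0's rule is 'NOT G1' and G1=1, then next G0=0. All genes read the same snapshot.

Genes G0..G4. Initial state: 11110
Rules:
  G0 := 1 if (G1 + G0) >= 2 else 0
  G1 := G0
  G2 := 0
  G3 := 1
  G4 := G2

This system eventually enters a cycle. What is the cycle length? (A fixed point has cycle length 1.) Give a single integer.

Answer: 1

Derivation:
Step 0: 11110
Step 1: G0=(1+1>=2)=1 G1=G0=1 G2=0(const) G3=1(const) G4=G2=1 -> 11011
Step 2: G0=(1+1>=2)=1 G1=G0=1 G2=0(const) G3=1(const) G4=G2=0 -> 11010
Step 3: G0=(1+1>=2)=1 G1=G0=1 G2=0(const) G3=1(const) G4=G2=0 -> 11010
State from step 3 equals state from step 2 -> cycle length 1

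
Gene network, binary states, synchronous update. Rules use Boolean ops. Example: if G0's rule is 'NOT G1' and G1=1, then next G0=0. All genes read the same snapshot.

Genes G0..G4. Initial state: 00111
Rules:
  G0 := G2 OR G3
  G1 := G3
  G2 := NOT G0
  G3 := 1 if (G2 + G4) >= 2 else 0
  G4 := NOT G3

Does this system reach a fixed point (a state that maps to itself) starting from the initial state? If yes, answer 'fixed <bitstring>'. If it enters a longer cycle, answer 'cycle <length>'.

Step 0: 00111
Step 1: G0=G2|G3=1|1=1 G1=G3=1 G2=NOT G0=NOT 0=1 G3=(1+1>=2)=1 G4=NOT G3=NOT 1=0 -> 11110
Step 2: G0=G2|G3=1|1=1 G1=G3=1 G2=NOT G0=NOT 1=0 G3=(1+0>=2)=0 G4=NOT G3=NOT 1=0 -> 11000
Step 3: G0=G2|G3=0|0=0 G1=G3=0 G2=NOT G0=NOT 1=0 G3=(0+0>=2)=0 G4=NOT G3=NOT 0=1 -> 00001
Step 4: G0=G2|G3=0|0=0 G1=G3=0 G2=NOT G0=NOT 0=1 G3=(0+1>=2)=0 G4=NOT G3=NOT 0=1 -> 00101
Step 5: G0=G2|G3=1|0=1 G1=G3=0 G2=NOT G0=NOT 0=1 G3=(1+1>=2)=1 G4=NOT G3=NOT 0=1 -> 10111
Step 6: G0=G2|G3=1|1=1 G1=G3=1 G2=NOT G0=NOT 1=0 G3=(1+1>=2)=1 G4=NOT G3=NOT 1=0 -> 11010
Step 7: G0=G2|G3=0|1=1 G1=G3=1 G2=NOT G0=NOT 1=0 G3=(0+0>=2)=0 G4=NOT G3=NOT 1=0 -> 11000
Cycle of length 5 starting at step 2 -> no fixed point

Answer: cycle 5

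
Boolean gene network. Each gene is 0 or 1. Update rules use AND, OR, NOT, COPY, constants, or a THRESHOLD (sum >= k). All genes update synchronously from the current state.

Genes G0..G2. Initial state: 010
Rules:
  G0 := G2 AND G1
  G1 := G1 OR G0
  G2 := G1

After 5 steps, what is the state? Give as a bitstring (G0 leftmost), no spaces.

Step 1: G0=G2&G1=0&1=0 G1=G1|G0=1|0=1 G2=G1=1 -> 011
Step 2: G0=G2&G1=1&1=1 G1=G1|G0=1|0=1 G2=G1=1 -> 111
Step 3: G0=G2&G1=1&1=1 G1=G1|G0=1|1=1 G2=G1=1 -> 111
Step 4: G0=G2&G1=1&1=1 G1=G1|G0=1|1=1 G2=G1=1 -> 111
Step 5: G0=G2&G1=1&1=1 G1=G1|G0=1|1=1 G2=G1=1 -> 111

111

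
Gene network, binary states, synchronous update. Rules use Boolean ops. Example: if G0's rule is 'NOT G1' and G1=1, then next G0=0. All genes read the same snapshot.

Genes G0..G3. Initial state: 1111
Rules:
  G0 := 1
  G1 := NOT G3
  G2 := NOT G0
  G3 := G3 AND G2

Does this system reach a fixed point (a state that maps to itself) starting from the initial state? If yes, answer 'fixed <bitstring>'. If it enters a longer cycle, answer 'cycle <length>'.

Answer: fixed 1100

Derivation:
Step 0: 1111
Step 1: G0=1(const) G1=NOT G3=NOT 1=0 G2=NOT G0=NOT 1=0 G3=G3&G2=1&1=1 -> 1001
Step 2: G0=1(const) G1=NOT G3=NOT 1=0 G2=NOT G0=NOT 1=0 G3=G3&G2=1&0=0 -> 1000
Step 3: G0=1(const) G1=NOT G3=NOT 0=1 G2=NOT G0=NOT 1=0 G3=G3&G2=0&0=0 -> 1100
Step 4: G0=1(const) G1=NOT G3=NOT 0=1 G2=NOT G0=NOT 1=0 G3=G3&G2=0&0=0 -> 1100
Fixed point reached at step 3: 1100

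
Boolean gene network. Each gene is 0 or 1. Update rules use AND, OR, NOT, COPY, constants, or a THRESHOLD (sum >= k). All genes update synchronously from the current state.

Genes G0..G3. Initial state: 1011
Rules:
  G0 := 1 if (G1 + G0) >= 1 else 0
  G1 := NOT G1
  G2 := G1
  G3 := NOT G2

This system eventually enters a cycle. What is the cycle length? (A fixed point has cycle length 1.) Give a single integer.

Step 0: 1011
Step 1: G0=(0+1>=1)=1 G1=NOT G1=NOT 0=1 G2=G1=0 G3=NOT G2=NOT 1=0 -> 1100
Step 2: G0=(1+1>=1)=1 G1=NOT G1=NOT 1=0 G2=G1=1 G3=NOT G2=NOT 0=1 -> 1011
State from step 2 equals state from step 0 -> cycle length 2

Answer: 2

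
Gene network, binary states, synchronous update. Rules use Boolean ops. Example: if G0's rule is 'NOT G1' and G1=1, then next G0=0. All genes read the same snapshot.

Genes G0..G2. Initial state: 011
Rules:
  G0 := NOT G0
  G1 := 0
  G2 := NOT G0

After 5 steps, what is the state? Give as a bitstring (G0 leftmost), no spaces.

Step 1: G0=NOT G0=NOT 0=1 G1=0(const) G2=NOT G0=NOT 0=1 -> 101
Step 2: G0=NOT G0=NOT 1=0 G1=0(const) G2=NOT G0=NOT 1=0 -> 000
Step 3: G0=NOT G0=NOT 0=1 G1=0(const) G2=NOT G0=NOT 0=1 -> 101
Step 4: G0=NOT G0=NOT 1=0 G1=0(const) G2=NOT G0=NOT 1=0 -> 000
Step 5: G0=NOT G0=NOT 0=1 G1=0(const) G2=NOT G0=NOT 0=1 -> 101

101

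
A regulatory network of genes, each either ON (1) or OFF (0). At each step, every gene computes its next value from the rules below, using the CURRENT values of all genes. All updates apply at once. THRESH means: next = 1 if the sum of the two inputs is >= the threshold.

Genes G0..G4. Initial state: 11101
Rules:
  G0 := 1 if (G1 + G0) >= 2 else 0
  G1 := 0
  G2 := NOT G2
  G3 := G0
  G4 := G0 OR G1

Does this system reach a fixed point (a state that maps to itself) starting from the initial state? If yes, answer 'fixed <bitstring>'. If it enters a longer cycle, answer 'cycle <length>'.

Step 0: 11101
Step 1: G0=(1+1>=2)=1 G1=0(const) G2=NOT G2=NOT 1=0 G3=G0=1 G4=G0|G1=1|1=1 -> 10011
Step 2: G0=(0+1>=2)=0 G1=0(const) G2=NOT G2=NOT 0=1 G3=G0=1 G4=G0|G1=1|0=1 -> 00111
Step 3: G0=(0+0>=2)=0 G1=0(const) G2=NOT G2=NOT 1=0 G3=G0=0 G4=G0|G1=0|0=0 -> 00000
Step 4: G0=(0+0>=2)=0 G1=0(const) G2=NOT G2=NOT 0=1 G3=G0=0 G4=G0|G1=0|0=0 -> 00100
Step 5: G0=(0+0>=2)=0 G1=0(const) G2=NOT G2=NOT 1=0 G3=G0=0 G4=G0|G1=0|0=0 -> 00000
Cycle of length 2 starting at step 3 -> no fixed point

Answer: cycle 2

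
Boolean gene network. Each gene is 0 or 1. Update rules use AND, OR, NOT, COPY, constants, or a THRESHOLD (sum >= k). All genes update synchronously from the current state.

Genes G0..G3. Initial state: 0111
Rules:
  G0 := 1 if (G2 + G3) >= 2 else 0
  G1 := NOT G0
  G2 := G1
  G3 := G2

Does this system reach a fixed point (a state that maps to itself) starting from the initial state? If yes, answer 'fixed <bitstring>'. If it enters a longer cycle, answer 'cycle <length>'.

Step 0: 0111
Step 1: G0=(1+1>=2)=1 G1=NOT G0=NOT 0=1 G2=G1=1 G3=G2=1 -> 1111
Step 2: G0=(1+1>=2)=1 G1=NOT G0=NOT 1=0 G2=G1=1 G3=G2=1 -> 1011
Step 3: G0=(1+1>=2)=1 G1=NOT G0=NOT 1=0 G2=G1=0 G3=G2=1 -> 1001
Step 4: G0=(0+1>=2)=0 G1=NOT G0=NOT 1=0 G2=G1=0 G3=G2=0 -> 0000
Step 5: G0=(0+0>=2)=0 G1=NOT G0=NOT 0=1 G2=G1=0 G3=G2=0 -> 0100
Step 6: G0=(0+0>=2)=0 G1=NOT G0=NOT 0=1 G2=G1=1 G3=G2=0 -> 0110
Step 7: G0=(1+0>=2)=0 G1=NOT G0=NOT 0=1 G2=G1=1 G3=G2=1 -> 0111
Cycle of length 7 starting at step 0 -> no fixed point

Answer: cycle 7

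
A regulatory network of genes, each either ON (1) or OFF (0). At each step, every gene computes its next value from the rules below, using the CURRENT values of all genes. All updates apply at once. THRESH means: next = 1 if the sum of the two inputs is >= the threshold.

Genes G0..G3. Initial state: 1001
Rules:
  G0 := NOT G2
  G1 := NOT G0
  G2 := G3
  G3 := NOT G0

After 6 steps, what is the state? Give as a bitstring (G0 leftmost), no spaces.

Step 1: G0=NOT G2=NOT 0=1 G1=NOT G0=NOT 1=0 G2=G3=1 G3=NOT G0=NOT 1=0 -> 1010
Step 2: G0=NOT G2=NOT 1=0 G1=NOT G0=NOT 1=0 G2=G3=0 G3=NOT G0=NOT 1=0 -> 0000
Step 3: G0=NOT G2=NOT 0=1 G1=NOT G0=NOT 0=1 G2=G3=0 G3=NOT G0=NOT 0=1 -> 1101
Step 4: G0=NOT G2=NOT 0=1 G1=NOT G0=NOT 1=0 G2=G3=1 G3=NOT G0=NOT 1=0 -> 1010
Step 5: G0=NOT G2=NOT 1=0 G1=NOT G0=NOT 1=0 G2=G3=0 G3=NOT G0=NOT 1=0 -> 0000
Step 6: G0=NOT G2=NOT 0=1 G1=NOT G0=NOT 0=1 G2=G3=0 G3=NOT G0=NOT 0=1 -> 1101

1101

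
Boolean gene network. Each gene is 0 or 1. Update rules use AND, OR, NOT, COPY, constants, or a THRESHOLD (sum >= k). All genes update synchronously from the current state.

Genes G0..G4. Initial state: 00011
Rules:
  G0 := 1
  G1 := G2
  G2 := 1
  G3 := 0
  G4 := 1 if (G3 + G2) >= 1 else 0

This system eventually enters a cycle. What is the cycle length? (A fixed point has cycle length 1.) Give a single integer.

Answer: 1

Derivation:
Step 0: 00011
Step 1: G0=1(const) G1=G2=0 G2=1(const) G3=0(const) G4=(1+0>=1)=1 -> 10101
Step 2: G0=1(const) G1=G2=1 G2=1(const) G3=0(const) G4=(0+1>=1)=1 -> 11101
Step 3: G0=1(const) G1=G2=1 G2=1(const) G3=0(const) G4=(0+1>=1)=1 -> 11101
State from step 3 equals state from step 2 -> cycle length 1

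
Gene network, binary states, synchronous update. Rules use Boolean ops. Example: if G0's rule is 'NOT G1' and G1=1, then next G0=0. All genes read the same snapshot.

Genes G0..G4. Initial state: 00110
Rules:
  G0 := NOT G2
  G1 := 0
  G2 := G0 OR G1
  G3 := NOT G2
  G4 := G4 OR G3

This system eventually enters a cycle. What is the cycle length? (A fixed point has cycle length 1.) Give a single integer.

Answer: 4

Derivation:
Step 0: 00110
Step 1: G0=NOT G2=NOT 1=0 G1=0(const) G2=G0|G1=0|0=0 G3=NOT G2=NOT 1=0 G4=G4|G3=0|1=1 -> 00001
Step 2: G0=NOT G2=NOT 0=1 G1=0(const) G2=G0|G1=0|0=0 G3=NOT G2=NOT 0=1 G4=G4|G3=1|0=1 -> 10011
Step 3: G0=NOT G2=NOT 0=1 G1=0(const) G2=G0|G1=1|0=1 G3=NOT G2=NOT 0=1 G4=G4|G3=1|1=1 -> 10111
Step 4: G0=NOT G2=NOT 1=0 G1=0(const) G2=G0|G1=1|0=1 G3=NOT G2=NOT 1=0 G4=G4|G3=1|1=1 -> 00101
Step 5: G0=NOT G2=NOT 1=0 G1=0(const) G2=G0|G1=0|0=0 G3=NOT G2=NOT 1=0 G4=G4|G3=1|0=1 -> 00001
State from step 5 equals state from step 1 -> cycle length 4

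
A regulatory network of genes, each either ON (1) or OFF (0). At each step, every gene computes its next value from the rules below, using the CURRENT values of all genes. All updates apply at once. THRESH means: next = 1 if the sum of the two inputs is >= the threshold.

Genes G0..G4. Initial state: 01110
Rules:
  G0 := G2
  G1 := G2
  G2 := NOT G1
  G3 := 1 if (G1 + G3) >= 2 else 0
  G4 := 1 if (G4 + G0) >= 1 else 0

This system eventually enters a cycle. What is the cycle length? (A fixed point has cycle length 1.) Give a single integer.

Step 0: 01110
Step 1: G0=G2=1 G1=G2=1 G2=NOT G1=NOT 1=0 G3=(1+1>=2)=1 G4=(0+0>=1)=0 -> 11010
Step 2: G0=G2=0 G1=G2=0 G2=NOT G1=NOT 1=0 G3=(1+1>=2)=1 G4=(0+1>=1)=1 -> 00011
Step 3: G0=G2=0 G1=G2=0 G2=NOT G1=NOT 0=1 G3=(0+1>=2)=0 G4=(1+0>=1)=1 -> 00101
Step 4: G0=G2=1 G1=G2=1 G2=NOT G1=NOT 0=1 G3=(0+0>=2)=0 G4=(1+0>=1)=1 -> 11101
Step 5: G0=G2=1 G1=G2=1 G2=NOT G1=NOT 1=0 G3=(1+0>=2)=0 G4=(1+1>=1)=1 -> 11001
Step 6: G0=G2=0 G1=G2=0 G2=NOT G1=NOT 1=0 G3=(1+0>=2)=0 G4=(1+1>=1)=1 -> 00001
Step 7: G0=G2=0 G1=G2=0 G2=NOT G1=NOT 0=1 G3=(0+0>=2)=0 G4=(1+0>=1)=1 -> 00101
State from step 7 equals state from step 3 -> cycle length 4

Answer: 4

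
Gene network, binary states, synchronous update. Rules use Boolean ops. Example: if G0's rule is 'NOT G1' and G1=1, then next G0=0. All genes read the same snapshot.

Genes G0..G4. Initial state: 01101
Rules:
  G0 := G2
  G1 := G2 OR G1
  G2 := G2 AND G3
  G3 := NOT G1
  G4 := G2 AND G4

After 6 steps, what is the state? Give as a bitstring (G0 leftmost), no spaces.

Step 1: G0=G2=1 G1=G2|G1=1|1=1 G2=G2&G3=1&0=0 G3=NOT G1=NOT 1=0 G4=G2&G4=1&1=1 -> 11001
Step 2: G0=G2=0 G1=G2|G1=0|1=1 G2=G2&G3=0&0=0 G3=NOT G1=NOT 1=0 G4=G2&G4=0&1=0 -> 01000
Step 3: G0=G2=0 G1=G2|G1=0|1=1 G2=G2&G3=0&0=0 G3=NOT G1=NOT 1=0 G4=G2&G4=0&0=0 -> 01000
Step 4: G0=G2=0 G1=G2|G1=0|1=1 G2=G2&G3=0&0=0 G3=NOT G1=NOT 1=0 G4=G2&G4=0&0=0 -> 01000
Step 5: G0=G2=0 G1=G2|G1=0|1=1 G2=G2&G3=0&0=0 G3=NOT G1=NOT 1=0 G4=G2&G4=0&0=0 -> 01000
Step 6: G0=G2=0 G1=G2|G1=0|1=1 G2=G2&G3=0&0=0 G3=NOT G1=NOT 1=0 G4=G2&G4=0&0=0 -> 01000

01000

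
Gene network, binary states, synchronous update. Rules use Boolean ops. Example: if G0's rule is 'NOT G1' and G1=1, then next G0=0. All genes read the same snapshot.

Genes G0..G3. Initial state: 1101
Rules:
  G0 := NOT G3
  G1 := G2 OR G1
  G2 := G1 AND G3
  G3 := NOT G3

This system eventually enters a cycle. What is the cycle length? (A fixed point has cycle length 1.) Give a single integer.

Step 0: 1101
Step 1: G0=NOT G3=NOT 1=0 G1=G2|G1=0|1=1 G2=G1&G3=1&1=1 G3=NOT G3=NOT 1=0 -> 0110
Step 2: G0=NOT G3=NOT 0=1 G1=G2|G1=1|1=1 G2=G1&G3=1&0=0 G3=NOT G3=NOT 0=1 -> 1101
State from step 2 equals state from step 0 -> cycle length 2

Answer: 2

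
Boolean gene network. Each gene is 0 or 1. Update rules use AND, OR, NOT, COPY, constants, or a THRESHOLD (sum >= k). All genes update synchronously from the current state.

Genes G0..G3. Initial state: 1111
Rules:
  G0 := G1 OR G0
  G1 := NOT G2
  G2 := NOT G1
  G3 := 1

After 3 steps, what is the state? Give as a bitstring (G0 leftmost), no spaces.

Step 1: G0=G1|G0=1|1=1 G1=NOT G2=NOT 1=0 G2=NOT G1=NOT 1=0 G3=1(const) -> 1001
Step 2: G0=G1|G0=0|1=1 G1=NOT G2=NOT 0=1 G2=NOT G1=NOT 0=1 G3=1(const) -> 1111
Step 3: G0=G1|G0=1|1=1 G1=NOT G2=NOT 1=0 G2=NOT G1=NOT 1=0 G3=1(const) -> 1001

1001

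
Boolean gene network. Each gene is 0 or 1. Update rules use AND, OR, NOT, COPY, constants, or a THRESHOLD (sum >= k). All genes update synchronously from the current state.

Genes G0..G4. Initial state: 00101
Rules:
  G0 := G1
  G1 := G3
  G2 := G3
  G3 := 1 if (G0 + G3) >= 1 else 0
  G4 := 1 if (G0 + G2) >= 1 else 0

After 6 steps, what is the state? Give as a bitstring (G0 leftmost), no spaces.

Step 1: G0=G1=0 G1=G3=0 G2=G3=0 G3=(0+0>=1)=0 G4=(0+1>=1)=1 -> 00001
Step 2: G0=G1=0 G1=G3=0 G2=G3=0 G3=(0+0>=1)=0 G4=(0+0>=1)=0 -> 00000
Step 3: G0=G1=0 G1=G3=0 G2=G3=0 G3=(0+0>=1)=0 G4=(0+0>=1)=0 -> 00000
Step 4: G0=G1=0 G1=G3=0 G2=G3=0 G3=(0+0>=1)=0 G4=(0+0>=1)=0 -> 00000
Step 5: G0=G1=0 G1=G3=0 G2=G3=0 G3=(0+0>=1)=0 G4=(0+0>=1)=0 -> 00000
Step 6: G0=G1=0 G1=G3=0 G2=G3=0 G3=(0+0>=1)=0 G4=(0+0>=1)=0 -> 00000

00000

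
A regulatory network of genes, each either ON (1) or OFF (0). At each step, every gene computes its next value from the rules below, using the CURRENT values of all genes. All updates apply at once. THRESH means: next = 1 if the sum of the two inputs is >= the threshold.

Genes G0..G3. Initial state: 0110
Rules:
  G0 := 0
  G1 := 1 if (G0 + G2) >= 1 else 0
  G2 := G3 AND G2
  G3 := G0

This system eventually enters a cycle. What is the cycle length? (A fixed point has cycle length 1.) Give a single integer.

Step 0: 0110
Step 1: G0=0(const) G1=(0+1>=1)=1 G2=G3&G2=0&1=0 G3=G0=0 -> 0100
Step 2: G0=0(const) G1=(0+0>=1)=0 G2=G3&G2=0&0=0 G3=G0=0 -> 0000
Step 3: G0=0(const) G1=(0+0>=1)=0 G2=G3&G2=0&0=0 G3=G0=0 -> 0000
State from step 3 equals state from step 2 -> cycle length 1

Answer: 1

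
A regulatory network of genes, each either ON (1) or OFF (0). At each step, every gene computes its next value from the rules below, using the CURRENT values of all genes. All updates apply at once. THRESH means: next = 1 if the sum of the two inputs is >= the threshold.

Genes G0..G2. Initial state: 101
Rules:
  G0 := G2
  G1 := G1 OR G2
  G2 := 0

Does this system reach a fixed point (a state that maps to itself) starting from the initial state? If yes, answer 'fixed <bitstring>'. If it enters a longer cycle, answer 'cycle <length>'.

Answer: fixed 010

Derivation:
Step 0: 101
Step 1: G0=G2=1 G1=G1|G2=0|1=1 G2=0(const) -> 110
Step 2: G0=G2=0 G1=G1|G2=1|0=1 G2=0(const) -> 010
Step 3: G0=G2=0 G1=G1|G2=1|0=1 G2=0(const) -> 010
Fixed point reached at step 2: 010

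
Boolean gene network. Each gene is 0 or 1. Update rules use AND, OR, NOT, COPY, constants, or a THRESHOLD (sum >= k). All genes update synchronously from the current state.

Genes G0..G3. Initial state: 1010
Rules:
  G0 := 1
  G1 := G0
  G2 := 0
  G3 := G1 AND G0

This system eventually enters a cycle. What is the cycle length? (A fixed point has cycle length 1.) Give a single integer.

Step 0: 1010
Step 1: G0=1(const) G1=G0=1 G2=0(const) G3=G1&G0=0&1=0 -> 1100
Step 2: G0=1(const) G1=G0=1 G2=0(const) G3=G1&G0=1&1=1 -> 1101
Step 3: G0=1(const) G1=G0=1 G2=0(const) G3=G1&G0=1&1=1 -> 1101
State from step 3 equals state from step 2 -> cycle length 1

Answer: 1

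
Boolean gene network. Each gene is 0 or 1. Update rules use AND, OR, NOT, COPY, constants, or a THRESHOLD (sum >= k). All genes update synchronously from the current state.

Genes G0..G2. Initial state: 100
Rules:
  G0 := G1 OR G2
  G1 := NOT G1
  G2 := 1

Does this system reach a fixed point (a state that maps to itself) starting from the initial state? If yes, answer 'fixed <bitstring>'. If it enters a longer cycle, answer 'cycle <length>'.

Step 0: 100
Step 1: G0=G1|G2=0|0=0 G1=NOT G1=NOT 0=1 G2=1(const) -> 011
Step 2: G0=G1|G2=1|1=1 G1=NOT G1=NOT 1=0 G2=1(const) -> 101
Step 3: G0=G1|G2=0|1=1 G1=NOT G1=NOT 0=1 G2=1(const) -> 111
Step 4: G0=G1|G2=1|1=1 G1=NOT G1=NOT 1=0 G2=1(const) -> 101
Cycle of length 2 starting at step 2 -> no fixed point

Answer: cycle 2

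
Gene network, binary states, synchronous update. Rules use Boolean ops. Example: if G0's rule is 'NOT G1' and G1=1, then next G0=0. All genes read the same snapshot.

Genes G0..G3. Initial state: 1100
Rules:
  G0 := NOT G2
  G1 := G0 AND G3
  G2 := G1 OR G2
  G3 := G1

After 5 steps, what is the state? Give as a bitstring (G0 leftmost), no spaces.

Step 1: G0=NOT G2=NOT 0=1 G1=G0&G3=1&0=0 G2=G1|G2=1|0=1 G3=G1=1 -> 1011
Step 2: G0=NOT G2=NOT 1=0 G1=G0&G3=1&1=1 G2=G1|G2=0|1=1 G3=G1=0 -> 0110
Step 3: G0=NOT G2=NOT 1=0 G1=G0&G3=0&0=0 G2=G1|G2=1|1=1 G3=G1=1 -> 0011
Step 4: G0=NOT G2=NOT 1=0 G1=G0&G3=0&1=0 G2=G1|G2=0|1=1 G3=G1=0 -> 0010
Step 5: G0=NOT G2=NOT 1=0 G1=G0&G3=0&0=0 G2=G1|G2=0|1=1 G3=G1=0 -> 0010

0010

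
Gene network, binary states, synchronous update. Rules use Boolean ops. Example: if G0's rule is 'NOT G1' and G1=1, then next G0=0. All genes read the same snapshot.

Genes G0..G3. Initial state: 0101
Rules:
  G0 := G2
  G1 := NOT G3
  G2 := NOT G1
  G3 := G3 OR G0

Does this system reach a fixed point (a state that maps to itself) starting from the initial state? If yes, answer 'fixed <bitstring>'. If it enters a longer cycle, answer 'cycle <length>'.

Answer: fixed 1011

Derivation:
Step 0: 0101
Step 1: G0=G2=0 G1=NOT G3=NOT 1=0 G2=NOT G1=NOT 1=0 G3=G3|G0=1|0=1 -> 0001
Step 2: G0=G2=0 G1=NOT G3=NOT 1=0 G2=NOT G1=NOT 0=1 G3=G3|G0=1|0=1 -> 0011
Step 3: G0=G2=1 G1=NOT G3=NOT 1=0 G2=NOT G1=NOT 0=1 G3=G3|G0=1|0=1 -> 1011
Step 4: G0=G2=1 G1=NOT G3=NOT 1=0 G2=NOT G1=NOT 0=1 G3=G3|G0=1|1=1 -> 1011
Fixed point reached at step 3: 1011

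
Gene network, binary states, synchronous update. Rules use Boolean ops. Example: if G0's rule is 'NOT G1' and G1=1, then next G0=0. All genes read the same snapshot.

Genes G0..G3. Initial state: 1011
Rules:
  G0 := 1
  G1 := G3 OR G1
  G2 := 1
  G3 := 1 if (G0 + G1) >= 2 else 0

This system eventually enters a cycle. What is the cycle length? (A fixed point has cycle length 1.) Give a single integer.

Answer: 1

Derivation:
Step 0: 1011
Step 1: G0=1(const) G1=G3|G1=1|0=1 G2=1(const) G3=(1+0>=2)=0 -> 1110
Step 2: G0=1(const) G1=G3|G1=0|1=1 G2=1(const) G3=(1+1>=2)=1 -> 1111
Step 3: G0=1(const) G1=G3|G1=1|1=1 G2=1(const) G3=(1+1>=2)=1 -> 1111
State from step 3 equals state from step 2 -> cycle length 1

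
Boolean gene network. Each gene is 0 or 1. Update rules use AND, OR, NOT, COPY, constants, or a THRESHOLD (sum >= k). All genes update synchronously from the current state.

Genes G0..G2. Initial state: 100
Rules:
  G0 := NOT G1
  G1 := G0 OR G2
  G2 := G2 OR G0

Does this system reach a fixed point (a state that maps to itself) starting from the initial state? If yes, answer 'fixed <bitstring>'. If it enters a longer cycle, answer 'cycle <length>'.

Step 0: 100
Step 1: G0=NOT G1=NOT 0=1 G1=G0|G2=1|0=1 G2=G2|G0=0|1=1 -> 111
Step 2: G0=NOT G1=NOT 1=0 G1=G0|G2=1|1=1 G2=G2|G0=1|1=1 -> 011
Step 3: G0=NOT G1=NOT 1=0 G1=G0|G2=0|1=1 G2=G2|G0=1|0=1 -> 011
Fixed point reached at step 2: 011

Answer: fixed 011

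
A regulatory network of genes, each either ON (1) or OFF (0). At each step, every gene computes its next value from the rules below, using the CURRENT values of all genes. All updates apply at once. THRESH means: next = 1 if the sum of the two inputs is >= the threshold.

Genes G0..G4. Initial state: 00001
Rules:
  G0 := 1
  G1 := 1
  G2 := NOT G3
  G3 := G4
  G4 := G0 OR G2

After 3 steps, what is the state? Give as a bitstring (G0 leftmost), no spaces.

Step 1: G0=1(const) G1=1(const) G2=NOT G3=NOT 0=1 G3=G4=1 G4=G0|G2=0|0=0 -> 11110
Step 2: G0=1(const) G1=1(const) G2=NOT G3=NOT 1=0 G3=G4=0 G4=G0|G2=1|1=1 -> 11001
Step 3: G0=1(const) G1=1(const) G2=NOT G3=NOT 0=1 G3=G4=1 G4=G0|G2=1|0=1 -> 11111

11111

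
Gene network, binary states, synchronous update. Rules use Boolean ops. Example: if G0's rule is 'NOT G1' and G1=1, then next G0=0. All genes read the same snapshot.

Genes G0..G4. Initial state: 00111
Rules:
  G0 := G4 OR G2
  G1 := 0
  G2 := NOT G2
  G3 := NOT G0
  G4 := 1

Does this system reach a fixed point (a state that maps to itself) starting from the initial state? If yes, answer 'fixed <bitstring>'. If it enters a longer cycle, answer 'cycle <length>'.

Step 0: 00111
Step 1: G0=G4|G2=1|1=1 G1=0(const) G2=NOT G2=NOT 1=0 G3=NOT G0=NOT 0=1 G4=1(const) -> 10011
Step 2: G0=G4|G2=1|0=1 G1=0(const) G2=NOT G2=NOT 0=1 G3=NOT G0=NOT 1=0 G4=1(const) -> 10101
Step 3: G0=G4|G2=1|1=1 G1=0(const) G2=NOT G2=NOT 1=0 G3=NOT G0=NOT 1=0 G4=1(const) -> 10001
Step 4: G0=G4|G2=1|0=1 G1=0(const) G2=NOT G2=NOT 0=1 G3=NOT G0=NOT 1=0 G4=1(const) -> 10101
Cycle of length 2 starting at step 2 -> no fixed point

Answer: cycle 2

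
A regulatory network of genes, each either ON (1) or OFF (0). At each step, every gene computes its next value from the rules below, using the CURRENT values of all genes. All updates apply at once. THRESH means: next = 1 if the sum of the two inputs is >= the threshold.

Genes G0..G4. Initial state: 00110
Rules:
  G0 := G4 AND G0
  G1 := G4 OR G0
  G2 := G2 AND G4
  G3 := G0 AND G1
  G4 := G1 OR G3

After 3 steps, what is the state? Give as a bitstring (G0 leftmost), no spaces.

Step 1: G0=G4&G0=0&0=0 G1=G4|G0=0|0=0 G2=G2&G4=1&0=0 G3=G0&G1=0&0=0 G4=G1|G3=0|1=1 -> 00001
Step 2: G0=G4&G0=1&0=0 G1=G4|G0=1|0=1 G2=G2&G4=0&1=0 G3=G0&G1=0&0=0 G4=G1|G3=0|0=0 -> 01000
Step 3: G0=G4&G0=0&0=0 G1=G4|G0=0|0=0 G2=G2&G4=0&0=0 G3=G0&G1=0&1=0 G4=G1|G3=1|0=1 -> 00001

00001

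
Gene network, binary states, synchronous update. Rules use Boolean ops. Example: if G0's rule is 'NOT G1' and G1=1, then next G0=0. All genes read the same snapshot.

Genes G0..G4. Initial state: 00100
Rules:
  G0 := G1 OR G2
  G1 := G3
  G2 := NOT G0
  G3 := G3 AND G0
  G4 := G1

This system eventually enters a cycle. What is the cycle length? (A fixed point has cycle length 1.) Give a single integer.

Step 0: 00100
Step 1: G0=G1|G2=0|1=1 G1=G3=0 G2=NOT G0=NOT 0=1 G3=G3&G0=0&0=0 G4=G1=0 -> 10100
Step 2: G0=G1|G2=0|1=1 G1=G3=0 G2=NOT G0=NOT 1=0 G3=G3&G0=0&1=0 G4=G1=0 -> 10000
Step 3: G0=G1|G2=0|0=0 G1=G3=0 G2=NOT G0=NOT 1=0 G3=G3&G0=0&1=0 G4=G1=0 -> 00000
Step 4: G0=G1|G2=0|0=0 G1=G3=0 G2=NOT G0=NOT 0=1 G3=G3&G0=0&0=0 G4=G1=0 -> 00100
State from step 4 equals state from step 0 -> cycle length 4

Answer: 4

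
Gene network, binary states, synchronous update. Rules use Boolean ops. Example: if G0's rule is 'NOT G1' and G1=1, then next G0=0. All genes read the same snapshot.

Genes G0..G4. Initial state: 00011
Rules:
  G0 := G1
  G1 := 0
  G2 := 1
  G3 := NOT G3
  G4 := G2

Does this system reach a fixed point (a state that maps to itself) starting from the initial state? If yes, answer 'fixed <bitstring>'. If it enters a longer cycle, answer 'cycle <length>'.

Step 0: 00011
Step 1: G0=G1=0 G1=0(const) G2=1(const) G3=NOT G3=NOT 1=0 G4=G2=0 -> 00100
Step 2: G0=G1=0 G1=0(const) G2=1(const) G3=NOT G3=NOT 0=1 G4=G2=1 -> 00111
Step 3: G0=G1=0 G1=0(const) G2=1(const) G3=NOT G3=NOT 1=0 G4=G2=1 -> 00101
Step 4: G0=G1=0 G1=0(const) G2=1(const) G3=NOT G3=NOT 0=1 G4=G2=1 -> 00111
Cycle of length 2 starting at step 2 -> no fixed point

Answer: cycle 2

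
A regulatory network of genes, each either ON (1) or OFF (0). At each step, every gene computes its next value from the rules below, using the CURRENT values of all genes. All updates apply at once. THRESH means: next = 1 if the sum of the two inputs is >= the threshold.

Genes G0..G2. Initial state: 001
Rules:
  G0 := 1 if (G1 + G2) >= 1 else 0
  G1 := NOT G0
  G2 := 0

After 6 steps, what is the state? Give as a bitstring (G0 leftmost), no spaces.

Step 1: G0=(0+1>=1)=1 G1=NOT G0=NOT 0=1 G2=0(const) -> 110
Step 2: G0=(1+0>=1)=1 G1=NOT G0=NOT 1=0 G2=0(const) -> 100
Step 3: G0=(0+0>=1)=0 G1=NOT G0=NOT 1=0 G2=0(const) -> 000
Step 4: G0=(0+0>=1)=0 G1=NOT G0=NOT 0=1 G2=0(const) -> 010
Step 5: G0=(1+0>=1)=1 G1=NOT G0=NOT 0=1 G2=0(const) -> 110
Step 6: G0=(1+0>=1)=1 G1=NOT G0=NOT 1=0 G2=0(const) -> 100

100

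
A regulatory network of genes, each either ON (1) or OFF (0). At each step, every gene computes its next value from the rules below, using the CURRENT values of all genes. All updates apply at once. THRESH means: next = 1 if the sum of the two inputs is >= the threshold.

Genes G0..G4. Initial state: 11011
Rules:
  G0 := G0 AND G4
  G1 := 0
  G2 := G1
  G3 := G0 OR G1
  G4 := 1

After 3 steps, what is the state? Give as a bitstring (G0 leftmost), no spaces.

Step 1: G0=G0&G4=1&1=1 G1=0(const) G2=G1=1 G3=G0|G1=1|1=1 G4=1(const) -> 10111
Step 2: G0=G0&G4=1&1=1 G1=0(const) G2=G1=0 G3=G0|G1=1|0=1 G4=1(const) -> 10011
Step 3: G0=G0&G4=1&1=1 G1=0(const) G2=G1=0 G3=G0|G1=1|0=1 G4=1(const) -> 10011

10011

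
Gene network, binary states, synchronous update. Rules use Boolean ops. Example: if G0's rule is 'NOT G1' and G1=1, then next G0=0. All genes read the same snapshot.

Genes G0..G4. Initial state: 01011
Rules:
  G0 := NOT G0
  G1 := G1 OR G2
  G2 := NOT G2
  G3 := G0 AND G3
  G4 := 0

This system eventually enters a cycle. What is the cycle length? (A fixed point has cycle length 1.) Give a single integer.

Step 0: 01011
Step 1: G0=NOT G0=NOT 0=1 G1=G1|G2=1|0=1 G2=NOT G2=NOT 0=1 G3=G0&G3=0&1=0 G4=0(const) -> 11100
Step 2: G0=NOT G0=NOT 1=0 G1=G1|G2=1|1=1 G2=NOT G2=NOT 1=0 G3=G0&G3=1&0=0 G4=0(const) -> 01000
Step 3: G0=NOT G0=NOT 0=1 G1=G1|G2=1|0=1 G2=NOT G2=NOT 0=1 G3=G0&G3=0&0=0 G4=0(const) -> 11100
State from step 3 equals state from step 1 -> cycle length 2

Answer: 2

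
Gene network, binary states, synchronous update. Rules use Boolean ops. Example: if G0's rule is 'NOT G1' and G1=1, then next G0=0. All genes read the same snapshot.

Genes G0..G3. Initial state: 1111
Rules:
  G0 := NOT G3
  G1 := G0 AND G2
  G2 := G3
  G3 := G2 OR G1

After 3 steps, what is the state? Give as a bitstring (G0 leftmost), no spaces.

Step 1: G0=NOT G3=NOT 1=0 G1=G0&G2=1&1=1 G2=G3=1 G3=G2|G1=1|1=1 -> 0111
Step 2: G0=NOT G3=NOT 1=0 G1=G0&G2=0&1=0 G2=G3=1 G3=G2|G1=1|1=1 -> 0011
Step 3: G0=NOT G3=NOT 1=0 G1=G0&G2=0&1=0 G2=G3=1 G3=G2|G1=1|0=1 -> 0011

0011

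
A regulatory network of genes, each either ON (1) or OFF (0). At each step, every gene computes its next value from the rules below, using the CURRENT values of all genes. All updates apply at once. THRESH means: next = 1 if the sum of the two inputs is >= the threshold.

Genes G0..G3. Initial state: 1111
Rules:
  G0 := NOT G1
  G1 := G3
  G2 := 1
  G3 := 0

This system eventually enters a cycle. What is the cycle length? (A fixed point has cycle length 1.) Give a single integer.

Step 0: 1111
Step 1: G0=NOT G1=NOT 1=0 G1=G3=1 G2=1(const) G3=0(const) -> 0110
Step 2: G0=NOT G1=NOT 1=0 G1=G3=0 G2=1(const) G3=0(const) -> 0010
Step 3: G0=NOT G1=NOT 0=1 G1=G3=0 G2=1(const) G3=0(const) -> 1010
Step 4: G0=NOT G1=NOT 0=1 G1=G3=0 G2=1(const) G3=0(const) -> 1010
State from step 4 equals state from step 3 -> cycle length 1

Answer: 1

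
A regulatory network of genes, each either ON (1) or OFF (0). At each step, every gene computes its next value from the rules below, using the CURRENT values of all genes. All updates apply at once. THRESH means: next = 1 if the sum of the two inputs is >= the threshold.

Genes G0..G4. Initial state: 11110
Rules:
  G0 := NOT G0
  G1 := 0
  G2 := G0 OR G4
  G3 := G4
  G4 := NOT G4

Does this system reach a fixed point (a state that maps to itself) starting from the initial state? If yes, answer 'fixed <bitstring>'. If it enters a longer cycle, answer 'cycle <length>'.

Answer: cycle 2

Derivation:
Step 0: 11110
Step 1: G0=NOT G0=NOT 1=0 G1=0(const) G2=G0|G4=1|0=1 G3=G4=0 G4=NOT G4=NOT 0=1 -> 00101
Step 2: G0=NOT G0=NOT 0=1 G1=0(const) G2=G0|G4=0|1=1 G3=G4=1 G4=NOT G4=NOT 1=0 -> 10110
Step 3: G0=NOT G0=NOT 1=0 G1=0(const) G2=G0|G4=1|0=1 G3=G4=0 G4=NOT G4=NOT 0=1 -> 00101
Cycle of length 2 starting at step 1 -> no fixed point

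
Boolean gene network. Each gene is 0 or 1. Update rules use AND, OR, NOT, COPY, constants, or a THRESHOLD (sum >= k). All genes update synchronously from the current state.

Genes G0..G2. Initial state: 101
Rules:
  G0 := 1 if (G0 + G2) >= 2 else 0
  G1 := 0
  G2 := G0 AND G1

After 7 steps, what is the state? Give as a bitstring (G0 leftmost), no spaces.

Step 1: G0=(1+1>=2)=1 G1=0(const) G2=G0&G1=1&0=0 -> 100
Step 2: G0=(1+0>=2)=0 G1=0(const) G2=G0&G1=1&0=0 -> 000
Step 3: G0=(0+0>=2)=0 G1=0(const) G2=G0&G1=0&0=0 -> 000
Step 4: G0=(0+0>=2)=0 G1=0(const) G2=G0&G1=0&0=0 -> 000
Step 5: G0=(0+0>=2)=0 G1=0(const) G2=G0&G1=0&0=0 -> 000
Step 6: G0=(0+0>=2)=0 G1=0(const) G2=G0&G1=0&0=0 -> 000
Step 7: G0=(0+0>=2)=0 G1=0(const) G2=G0&G1=0&0=0 -> 000

000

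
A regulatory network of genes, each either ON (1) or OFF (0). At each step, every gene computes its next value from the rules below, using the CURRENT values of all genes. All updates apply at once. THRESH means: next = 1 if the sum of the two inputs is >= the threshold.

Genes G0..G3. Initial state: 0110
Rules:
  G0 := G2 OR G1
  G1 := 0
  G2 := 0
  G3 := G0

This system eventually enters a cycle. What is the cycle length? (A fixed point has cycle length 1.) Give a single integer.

Answer: 1

Derivation:
Step 0: 0110
Step 1: G0=G2|G1=1|1=1 G1=0(const) G2=0(const) G3=G0=0 -> 1000
Step 2: G0=G2|G1=0|0=0 G1=0(const) G2=0(const) G3=G0=1 -> 0001
Step 3: G0=G2|G1=0|0=0 G1=0(const) G2=0(const) G3=G0=0 -> 0000
Step 4: G0=G2|G1=0|0=0 G1=0(const) G2=0(const) G3=G0=0 -> 0000
State from step 4 equals state from step 3 -> cycle length 1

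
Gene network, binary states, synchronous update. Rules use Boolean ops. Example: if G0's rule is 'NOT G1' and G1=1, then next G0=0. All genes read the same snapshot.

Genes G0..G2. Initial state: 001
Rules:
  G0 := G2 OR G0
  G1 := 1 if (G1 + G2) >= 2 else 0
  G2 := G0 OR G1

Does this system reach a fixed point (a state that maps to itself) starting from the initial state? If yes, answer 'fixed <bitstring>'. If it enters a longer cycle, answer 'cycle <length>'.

Step 0: 001
Step 1: G0=G2|G0=1|0=1 G1=(0+1>=2)=0 G2=G0|G1=0|0=0 -> 100
Step 2: G0=G2|G0=0|1=1 G1=(0+0>=2)=0 G2=G0|G1=1|0=1 -> 101
Step 3: G0=G2|G0=1|1=1 G1=(0+1>=2)=0 G2=G0|G1=1|0=1 -> 101
Fixed point reached at step 2: 101

Answer: fixed 101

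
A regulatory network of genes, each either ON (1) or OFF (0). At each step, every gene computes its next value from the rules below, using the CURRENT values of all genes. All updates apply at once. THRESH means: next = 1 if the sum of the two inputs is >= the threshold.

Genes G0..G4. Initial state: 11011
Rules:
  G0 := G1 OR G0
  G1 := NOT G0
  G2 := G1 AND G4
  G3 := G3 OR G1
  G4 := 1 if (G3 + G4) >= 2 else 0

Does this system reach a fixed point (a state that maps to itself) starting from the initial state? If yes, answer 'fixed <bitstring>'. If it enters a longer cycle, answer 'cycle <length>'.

Step 0: 11011
Step 1: G0=G1|G0=1|1=1 G1=NOT G0=NOT 1=0 G2=G1&G4=1&1=1 G3=G3|G1=1|1=1 G4=(1+1>=2)=1 -> 10111
Step 2: G0=G1|G0=0|1=1 G1=NOT G0=NOT 1=0 G2=G1&G4=0&1=0 G3=G3|G1=1|0=1 G4=(1+1>=2)=1 -> 10011
Step 3: G0=G1|G0=0|1=1 G1=NOT G0=NOT 1=0 G2=G1&G4=0&1=0 G3=G3|G1=1|0=1 G4=(1+1>=2)=1 -> 10011
Fixed point reached at step 2: 10011

Answer: fixed 10011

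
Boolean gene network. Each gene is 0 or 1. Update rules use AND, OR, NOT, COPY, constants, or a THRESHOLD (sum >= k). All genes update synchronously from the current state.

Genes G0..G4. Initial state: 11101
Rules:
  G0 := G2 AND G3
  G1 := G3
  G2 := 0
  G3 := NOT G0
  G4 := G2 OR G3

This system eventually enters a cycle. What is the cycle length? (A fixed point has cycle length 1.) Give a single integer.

Step 0: 11101
Step 1: G0=G2&G3=1&0=0 G1=G3=0 G2=0(const) G3=NOT G0=NOT 1=0 G4=G2|G3=1|0=1 -> 00001
Step 2: G0=G2&G3=0&0=0 G1=G3=0 G2=0(const) G3=NOT G0=NOT 0=1 G4=G2|G3=0|0=0 -> 00010
Step 3: G0=G2&G3=0&1=0 G1=G3=1 G2=0(const) G3=NOT G0=NOT 0=1 G4=G2|G3=0|1=1 -> 01011
Step 4: G0=G2&G3=0&1=0 G1=G3=1 G2=0(const) G3=NOT G0=NOT 0=1 G4=G2|G3=0|1=1 -> 01011
State from step 4 equals state from step 3 -> cycle length 1

Answer: 1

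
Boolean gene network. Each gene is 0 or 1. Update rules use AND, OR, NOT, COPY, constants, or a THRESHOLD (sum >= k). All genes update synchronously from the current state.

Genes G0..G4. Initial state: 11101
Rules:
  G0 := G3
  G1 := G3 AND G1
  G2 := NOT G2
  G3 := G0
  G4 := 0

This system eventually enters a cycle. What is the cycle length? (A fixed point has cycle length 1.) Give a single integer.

Answer: 2

Derivation:
Step 0: 11101
Step 1: G0=G3=0 G1=G3&G1=0&1=0 G2=NOT G2=NOT 1=0 G3=G0=1 G4=0(const) -> 00010
Step 2: G0=G3=1 G1=G3&G1=1&0=0 G2=NOT G2=NOT 0=1 G3=G0=0 G4=0(const) -> 10100
Step 3: G0=G3=0 G1=G3&G1=0&0=0 G2=NOT G2=NOT 1=0 G3=G0=1 G4=0(const) -> 00010
State from step 3 equals state from step 1 -> cycle length 2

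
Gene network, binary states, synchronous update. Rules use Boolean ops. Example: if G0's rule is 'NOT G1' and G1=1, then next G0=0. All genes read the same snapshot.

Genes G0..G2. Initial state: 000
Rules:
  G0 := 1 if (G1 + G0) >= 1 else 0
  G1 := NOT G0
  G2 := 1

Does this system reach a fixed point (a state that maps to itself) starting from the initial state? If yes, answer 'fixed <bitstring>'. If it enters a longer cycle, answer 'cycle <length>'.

Step 0: 000
Step 1: G0=(0+0>=1)=0 G1=NOT G0=NOT 0=1 G2=1(const) -> 011
Step 2: G0=(1+0>=1)=1 G1=NOT G0=NOT 0=1 G2=1(const) -> 111
Step 3: G0=(1+1>=1)=1 G1=NOT G0=NOT 1=0 G2=1(const) -> 101
Step 4: G0=(0+1>=1)=1 G1=NOT G0=NOT 1=0 G2=1(const) -> 101
Fixed point reached at step 3: 101

Answer: fixed 101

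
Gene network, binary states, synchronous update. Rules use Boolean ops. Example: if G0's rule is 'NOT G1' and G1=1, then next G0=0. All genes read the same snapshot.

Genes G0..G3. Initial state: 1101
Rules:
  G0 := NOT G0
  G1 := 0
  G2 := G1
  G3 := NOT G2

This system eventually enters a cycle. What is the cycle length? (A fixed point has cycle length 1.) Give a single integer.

Answer: 2

Derivation:
Step 0: 1101
Step 1: G0=NOT G0=NOT 1=0 G1=0(const) G2=G1=1 G3=NOT G2=NOT 0=1 -> 0011
Step 2: G0=NOT G0=NOT 0=1 G1=0(const) G2=G1=0 G3=NOT G2=NOT 1=0 -> 1000
Step 3: G0=NOT G0=NOT 1=0 G1=0(const) G2=G1=0 G3=NOT G2=NOT 0=1 -> 0001
Step 4: G0=NOT G0=NOT 0=1 G1=0(const) G2=G1=0 G3=NOT G2=NOT 0=1 -> 1001
Step 5: G0=NOT G0=NOT 1=0 G1=0(const) G2=G1=0 G3=NOT G2=NOT 0=1 -> 0001
State from step 5 equals state from step 3 -> cycle length 2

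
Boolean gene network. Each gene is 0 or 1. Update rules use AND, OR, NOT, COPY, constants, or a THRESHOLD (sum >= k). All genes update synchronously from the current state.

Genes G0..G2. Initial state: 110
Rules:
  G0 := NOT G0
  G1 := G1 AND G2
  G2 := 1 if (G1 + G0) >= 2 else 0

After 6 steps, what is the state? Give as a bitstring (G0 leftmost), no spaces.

Step 1: G0=NOT G0=NOT 1=0 G1=G1&G2=1&0=0 G2=(1+1>=2)=1 -> 001
Step 2: G0=NOT G0=NOT 0=1 G1=G1&G2=0&1=0 G2=(0+0>=2)=0 -> 100
Step 3: G0=NOT G0=NOT 1=0 G1=G1&G2=0&0=0 G2=(0+1>=2)=0 -> 000
Step 4: G0=NOT G0=NOT 0=1 G1=G1&G2=0&0=0 G2=(0+0>=2)=0 -> 100
Step 5: G0=NOT G0=NOT 1=0 G1=G1&G2=0&0=0 G2=(0+1>=2)=0 -> 000
Step 6: G0=NOT G0=NOT 0=1 G1=G1&G2=0&0=0 G2=(0+0>=2)=0 -> 100

100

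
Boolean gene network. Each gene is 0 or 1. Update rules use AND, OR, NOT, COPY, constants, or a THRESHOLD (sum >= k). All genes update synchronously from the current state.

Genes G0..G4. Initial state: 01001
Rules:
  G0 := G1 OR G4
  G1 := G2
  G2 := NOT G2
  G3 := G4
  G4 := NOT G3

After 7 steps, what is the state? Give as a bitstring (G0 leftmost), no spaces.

Step 1: G0=G1|G4=1|1=1 G1=G2=0 G2=NOT G2=NOT 0=1 G3=G4=1 G4=NOT G3=NOT 0=1 -> 10111
Step 2: G0=G1|G4=0|1=1 G1=G2=1 G2=NOT G2=NOT 1=0 G3=G4=1 G4=NOT G3=NOT 1=0 -> 11010
Step 3: G0=G1|G4=1|0=1 G1=G2=0 G2=NOT G2=NOT 0=1 G3=G4=0 G4=NOT G3=NOT 1=0 -> 10100
Step 4: G0=G1|G4=0|0=0 G1=G2=1 G2=NOT G2=NOT 1=0 G3=G4=0 G4=NOT G3=NOT 0=1 -> 01001
Step 5: G0=G1|G4=1|1=1 G1=G2=0 G2=NOT G2=NOT 0=1 G3=G4=1 G4=NOT G3=NOT 0=1 -> 10111
Step 6: G0=G1|G4=0|1=1 G1=G2=1 G2=NOT G2=NOT 1=0 G3=G4=1 G4=NOT G3=NOT 1=0 -> 11010
Step 7: G0=G1|G4=1|0=1 G1=G2=0 G2=NOT G2=NOT 0=1 G3=G4=0 G4=NOT G3=NOT 1=0 -> 10100

10100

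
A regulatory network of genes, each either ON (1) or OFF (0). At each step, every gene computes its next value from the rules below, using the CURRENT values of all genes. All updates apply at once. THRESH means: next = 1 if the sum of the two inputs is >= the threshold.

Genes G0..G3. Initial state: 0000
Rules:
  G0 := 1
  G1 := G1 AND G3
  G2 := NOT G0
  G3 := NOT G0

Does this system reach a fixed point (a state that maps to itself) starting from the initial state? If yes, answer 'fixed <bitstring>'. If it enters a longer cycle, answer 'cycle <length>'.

Answer: fixed 1000

Derivation:
Step 0: 0000
Step 1: G0=1(const) G1=G1&G3=0&0=0 G2=NOT G0=NOT 0=1 G3=NOT G0=NOT 0=1 -> 1011
Step 2: G0=1(const) G1=G1&G3=0&1=0 G2=NOT G0=NOT 1=0 G3=NOT G0=NOT 1=0 -> 1000
Step 3: G0=1(const) G1=G1&G3=0&0=0 G2=NOT G0=NOT 1=0 G3=NOT G0=NOT 1=0 -> 1000
Fixed point reached at step 2: 1000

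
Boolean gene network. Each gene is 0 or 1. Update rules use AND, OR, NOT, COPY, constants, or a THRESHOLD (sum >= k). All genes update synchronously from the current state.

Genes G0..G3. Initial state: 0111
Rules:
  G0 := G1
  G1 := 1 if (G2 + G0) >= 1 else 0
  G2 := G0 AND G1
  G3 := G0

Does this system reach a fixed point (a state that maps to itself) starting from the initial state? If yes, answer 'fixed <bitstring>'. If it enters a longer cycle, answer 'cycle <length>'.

Step 0: 0111
Step 1: G0=G1=1 G1=(1+0>=1)=1 G2=G0&G1=0&1=0 G3=G0=0 -> 1100
Step 2: G0=G1=1 G1=(0+1>=1)=1 G2=G0&G1=1&1=1 G3=G0=1 -> 1111
Step 3: G0=G1=1 G1=(1+1>=1)=1 G2=G0&G1=1&1=1 G3=G0=1 -> 1111
Fixed point reached at step 2: 1111

Answer: fixed 1111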